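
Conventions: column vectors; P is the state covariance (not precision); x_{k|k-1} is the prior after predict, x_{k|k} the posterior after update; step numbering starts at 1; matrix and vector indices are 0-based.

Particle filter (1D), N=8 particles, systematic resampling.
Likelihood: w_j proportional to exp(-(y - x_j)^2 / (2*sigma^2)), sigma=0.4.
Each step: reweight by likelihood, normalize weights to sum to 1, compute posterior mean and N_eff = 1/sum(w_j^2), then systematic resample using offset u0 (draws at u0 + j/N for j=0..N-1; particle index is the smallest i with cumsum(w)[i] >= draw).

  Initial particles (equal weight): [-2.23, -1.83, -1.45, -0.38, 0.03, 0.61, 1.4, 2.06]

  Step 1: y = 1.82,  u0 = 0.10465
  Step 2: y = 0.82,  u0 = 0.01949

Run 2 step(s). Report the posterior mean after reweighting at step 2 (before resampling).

step 1: w=[0.0000, 0.0000, 0.0000, 0.0000, 0.0000, 0.0072, 0.4053, 0.5875]  mean=1.7820  Neff=1.9631  idx=[6, 6, 6, 7, 7, 7, 7, 7]
step 2: w=[0.3208, 0.3208, 0.3208, 0.0075, 0.0075, 0.0075, 0.0075, 0.0075]  mean=1.4248  Neff=3.2359  idx=[0, 0, 0, 1, 1, 2, 2, 2]

post_mean = 1.4248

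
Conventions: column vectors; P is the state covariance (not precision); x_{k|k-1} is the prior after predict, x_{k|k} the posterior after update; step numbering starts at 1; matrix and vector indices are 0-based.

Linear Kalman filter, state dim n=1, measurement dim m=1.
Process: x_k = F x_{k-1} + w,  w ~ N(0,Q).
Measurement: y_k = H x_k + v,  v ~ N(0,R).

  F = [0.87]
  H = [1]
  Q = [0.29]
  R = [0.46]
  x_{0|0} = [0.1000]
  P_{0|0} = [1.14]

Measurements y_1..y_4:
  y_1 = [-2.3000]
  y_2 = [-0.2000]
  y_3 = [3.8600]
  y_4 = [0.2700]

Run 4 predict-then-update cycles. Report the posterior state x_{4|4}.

x_post = [0.8454]

step 1: x^-=[0.0870]  P^-=[1.1529]  S=[1.6129]  K=[0.7148]  nu=[-2.3870]  x^+=[-1.6192]  P^+=[0.3288]
step 2: x^-=[-1.4087]  P^-=[0.5389]  S=[0.9989]  K=[0.5395]  nu=[1.2087]  x^+=[-0.7566]  P^+=[0.2482]
step 3: x^-=[-0.6583]  P^-=[0.4778]  S=[0.9378]  K=[0.5095]  nu=[4.5183]  x^+=[1.6438]  P^+=[0.2344]
step 4: x^-=[1.4301]  P^-=[0.4674]  S=[0.9274]  K=[0.5040]  nu=[-1.1601]  x^+=[0.8454]  P^+=[0.2318]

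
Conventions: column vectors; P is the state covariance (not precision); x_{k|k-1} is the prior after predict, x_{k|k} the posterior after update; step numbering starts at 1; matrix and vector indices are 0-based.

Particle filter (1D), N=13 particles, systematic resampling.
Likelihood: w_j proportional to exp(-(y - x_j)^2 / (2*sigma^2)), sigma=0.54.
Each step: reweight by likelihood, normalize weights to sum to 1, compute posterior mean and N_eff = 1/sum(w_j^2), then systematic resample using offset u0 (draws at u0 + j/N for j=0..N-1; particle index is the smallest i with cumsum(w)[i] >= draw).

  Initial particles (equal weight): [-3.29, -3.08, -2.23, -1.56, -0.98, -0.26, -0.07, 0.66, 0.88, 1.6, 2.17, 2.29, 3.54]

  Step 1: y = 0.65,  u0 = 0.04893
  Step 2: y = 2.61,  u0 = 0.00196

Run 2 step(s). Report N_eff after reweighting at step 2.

N_eff = 1.3814

step 1: w=[0.0000, 0.0000, 0.0000, 0.0001, 0.0037, 0.0858, 0.1459, 0.3547, 0.3240, 0.0755, 0.0068, 0.0035, 0.0000]  mean=0.6265  Neff=3.7700  idx=[5, 6, 6, 7, 7, 7, 7, 7, 8, 8, 8, 8, 9]
step 2: w=[0.0000, 0.0000, 0.0000, 0.0072, 0.0072, 0.0072, 0.0072, 0.0072, 0.0288, 0.0288, 0.0288, 0.0288, 0.8487]  mean=1.4831  Neff=1.3814  idx=[3, 9, 12, 12, 12, 12, 12, 12, 12, 12, 12, 12, 12]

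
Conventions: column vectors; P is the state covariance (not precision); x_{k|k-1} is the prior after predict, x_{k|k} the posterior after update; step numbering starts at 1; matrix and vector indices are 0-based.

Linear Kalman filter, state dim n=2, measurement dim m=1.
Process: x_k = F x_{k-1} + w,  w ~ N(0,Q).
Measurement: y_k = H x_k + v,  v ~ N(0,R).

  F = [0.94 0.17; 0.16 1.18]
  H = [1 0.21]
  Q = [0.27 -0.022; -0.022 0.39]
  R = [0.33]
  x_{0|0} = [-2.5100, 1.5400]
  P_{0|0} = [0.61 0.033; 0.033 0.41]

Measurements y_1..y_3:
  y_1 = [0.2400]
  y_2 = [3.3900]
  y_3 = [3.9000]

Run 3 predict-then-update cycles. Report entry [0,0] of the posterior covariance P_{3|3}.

P_post[0,0] = 0.2061

step 1: x^-=[-2.0976, 1.4156]  P^-=[0.8314 0.1895; 0.1895 0.9890]  S=[1.2846]  K=[0.6782; 0.3092]  nu=[2.0403]  x^+=[-0.7139, 2.0464]  P^+=[0.2406 -0.0799; -0.0799 0.8662]
step 2: x^-=[-0.3232, 2.3006]  P^-=[0.4821 0.0972; 0.0972 1.5720]  S=[0.9222]  K=[0.5449; 0.4633]  nu=[3.2300]  x^+=[1.4368, 3.7972]  P^+=[0.2083 -0.1356; -0.1356 1.3741]
step 3: x^-=[1.9961, 4.7106]  P^-=[0.4504 0.1308; 0.1308 2.2573]  S=[0.9349]  K=[0.5112; 0.6470]  nu=[0.9147]  x^+=[2.4636, 5.3024]  P^+=[0.2061 -0.1784; -0.1784 1.8660]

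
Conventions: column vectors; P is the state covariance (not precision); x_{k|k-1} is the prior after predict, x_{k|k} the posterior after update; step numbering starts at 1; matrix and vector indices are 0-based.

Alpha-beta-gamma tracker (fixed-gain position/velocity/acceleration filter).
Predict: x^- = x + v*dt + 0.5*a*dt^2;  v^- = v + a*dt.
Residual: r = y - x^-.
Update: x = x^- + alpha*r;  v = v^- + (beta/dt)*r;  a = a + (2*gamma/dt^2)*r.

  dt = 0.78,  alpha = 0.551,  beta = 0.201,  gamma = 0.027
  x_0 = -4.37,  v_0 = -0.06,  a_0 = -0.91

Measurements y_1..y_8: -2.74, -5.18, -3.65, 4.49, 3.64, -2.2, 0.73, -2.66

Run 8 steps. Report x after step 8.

x_post = -0.8563

step 1: x_pred=-4.6936  r=1.9536  x^+=-3.6172  v^+=-0.2664  a^+=-0.7366
step 2: x_pred=-4.0490  r=-1.1310  x^+=-4.6722  v^+=-1.1324  a^+=-0.8370
step 3: x_pred=-5.8100  r=2.1600  x^+=-4.6199  v^+=-1.2286  a^+=-0.6453
step 4: x_pred=-5.7744  r=10.2644  x^+=-0.1187  v^+=0.9132  a^+=0.2658
step 5: x_pred=0.6744  r=2.9656  x^+=2.3084  v^+=1.8847  a^+=0.5290
step 6: x_pred=3.9394  r=-6.1394  x^+=0.5566  v^+=0.7152  a^+=-0.0159
step 7: x_pred=1.1096  r=-0.3796  x^+=0.9005  v^+=0.6050  a^+=-0.0496
step 8: x_pred=1.3573  r=-4.0173  x^+=-0.8563  v^+=-0.4689  a^+=-0.4062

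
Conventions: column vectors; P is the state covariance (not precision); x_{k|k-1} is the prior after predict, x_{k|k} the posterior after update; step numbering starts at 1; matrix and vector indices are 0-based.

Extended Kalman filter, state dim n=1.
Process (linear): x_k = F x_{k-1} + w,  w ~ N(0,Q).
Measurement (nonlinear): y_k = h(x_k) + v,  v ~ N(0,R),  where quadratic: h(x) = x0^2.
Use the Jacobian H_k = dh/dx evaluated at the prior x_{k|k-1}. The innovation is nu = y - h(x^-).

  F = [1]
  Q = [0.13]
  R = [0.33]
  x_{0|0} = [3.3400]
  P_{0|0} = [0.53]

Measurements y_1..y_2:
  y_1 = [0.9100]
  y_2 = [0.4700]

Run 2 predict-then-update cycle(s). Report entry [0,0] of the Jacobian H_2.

H_jac[0,0] = 3.6464

step 1: x^-=[3.3400]  P^-=[0.6600]  H_jac=[6.6800]  S=[29.7808]  K=[0.1480]  nu=[-10.2456]  x^+=[1.8232]  P^+=[0.0073]
step 2: x^-=[1.8232]  P^-=[0.1373]  H_jac=[3.6464]  S=[2.1558]  K=[0.2323]  nu=[-2.8541]  x^+=[1.1603]  P^+=[0.0210]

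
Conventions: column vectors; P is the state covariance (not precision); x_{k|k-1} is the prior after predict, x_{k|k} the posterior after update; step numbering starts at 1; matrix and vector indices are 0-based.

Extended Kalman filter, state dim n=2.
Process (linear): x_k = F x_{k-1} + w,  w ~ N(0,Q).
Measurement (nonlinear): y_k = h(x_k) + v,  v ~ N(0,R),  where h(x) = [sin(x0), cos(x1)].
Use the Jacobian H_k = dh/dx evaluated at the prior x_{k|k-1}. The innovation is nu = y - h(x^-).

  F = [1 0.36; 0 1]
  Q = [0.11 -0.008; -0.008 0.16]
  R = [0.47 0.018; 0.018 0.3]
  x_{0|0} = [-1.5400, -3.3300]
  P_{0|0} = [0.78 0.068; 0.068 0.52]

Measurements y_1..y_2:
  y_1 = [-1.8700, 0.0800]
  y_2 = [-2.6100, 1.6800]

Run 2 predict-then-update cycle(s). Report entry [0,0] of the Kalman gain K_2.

K[0,0] = -0.5549

step 1: x^-=[-2.7388, -3.3300]  P^-=[1.0064 0.2472; 0.2472 0.6800]  H_jac=[-0.9200 0.0000; 0.0000 -0.1873]  S=[1.3217 0.0606; 0.0606 0.3239]  K=[-0.6999 -0.0120; -0.1554 -0.3642]  nu=[-1.4780, 1.0623]  x^+=[-1.7171, -3.4873]  P^+=[0.3578 0.0865; 0.0865 0.5983]
step 2: x^-=[-2.9725, -3.4873]  P^-=[0.6076 0.2939; 0.2939 0.7583]  H_jac=[-0.9857 0.0000; 0.0000 -0.3388]  S=[1.0604 0.1162; 0.1162 0.3871]  K=[-0.5549 -0.0907; -0.2073 -0.6016]  nu=[-2.4417, 2.6209]  x^+=[-1.8554, -4.5578]  P^+=[0.2662 0.1098; 0.1098 0.5437]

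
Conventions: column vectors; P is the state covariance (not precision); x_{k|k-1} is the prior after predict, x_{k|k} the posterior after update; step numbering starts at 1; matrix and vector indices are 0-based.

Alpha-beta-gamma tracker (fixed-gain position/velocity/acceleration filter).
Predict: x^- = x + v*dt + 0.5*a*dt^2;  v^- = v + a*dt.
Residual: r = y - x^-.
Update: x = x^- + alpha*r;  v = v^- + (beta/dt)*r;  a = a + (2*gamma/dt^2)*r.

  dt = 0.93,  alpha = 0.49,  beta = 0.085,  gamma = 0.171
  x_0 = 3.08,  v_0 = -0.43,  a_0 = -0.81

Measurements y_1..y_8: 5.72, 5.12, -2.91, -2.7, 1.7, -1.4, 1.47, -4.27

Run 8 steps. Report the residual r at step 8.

resid = -0.7000

step 1: x_pred=2.3298  r=3.3902  x^+=3.9910  v^+=-0.8734  a^+=0.5306
step 2: x_pred=3.4081  r=1.7119  x^+=4.2470  v^+=-0.2236  a^+=1.2075
step 3: x_pred=4.5612  r=-7.4712  x^+=0.9003  v^+=0.2165  a^+=-1.7468
step 4: x_pred=0.3463  r=-3.0463  x^+=-1.1464  v^+=-1.6864  a^+=-2.9514
step 5: x_pred=-3.9911  r=5.6911  x^+=-1.2025  v^+=-3.9111  a^+=-0.7010
step 6: x_pred=-5.1429  r=3.7429  x^+=-3.3089  v^+=-4.2209  a^+=0.7790
step 7: x_pred=-6.8974  r=8.3674  x^+=-2.7974  v^+=-2.7316  a^+=4.0877
step 8: x_pred=-3.5700  r=-0.7000  x^+=-3.9130  v^+=1.0060  a^+=3.8109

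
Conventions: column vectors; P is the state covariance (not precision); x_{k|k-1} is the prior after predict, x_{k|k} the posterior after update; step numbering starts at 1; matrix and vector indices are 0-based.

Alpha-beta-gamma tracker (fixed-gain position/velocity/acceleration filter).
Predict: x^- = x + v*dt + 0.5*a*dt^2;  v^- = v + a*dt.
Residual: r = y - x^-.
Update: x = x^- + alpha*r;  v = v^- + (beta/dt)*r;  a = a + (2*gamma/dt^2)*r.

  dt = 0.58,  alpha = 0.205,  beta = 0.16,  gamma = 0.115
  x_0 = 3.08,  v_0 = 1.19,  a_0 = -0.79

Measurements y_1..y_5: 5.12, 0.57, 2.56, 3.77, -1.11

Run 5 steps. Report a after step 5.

step 1: x_pred=3.6373  r=1.4827  x^+=3.9413  v^+=1.1408  a^+=0.2237
step 2: x_pred=4.6406  r=-4.0706  x^+=3.8061  v^+=0.1477  a^+=-2.5594
step 3: x_pred=3.4613  r=-0.9013  x^+=3.2765  v^+=-1.5854  a^+=-3.1756
step 4: x_pred=1.8228  r=1.9472  x^+=2.2220  v^+=-2.8901  a^+=-1.8443
step 5: x_pred=0.2356  r=-1.3456  x^+=-0.0403  v^+=-4.3310  a^+=-2.7642

a_post = -2.7642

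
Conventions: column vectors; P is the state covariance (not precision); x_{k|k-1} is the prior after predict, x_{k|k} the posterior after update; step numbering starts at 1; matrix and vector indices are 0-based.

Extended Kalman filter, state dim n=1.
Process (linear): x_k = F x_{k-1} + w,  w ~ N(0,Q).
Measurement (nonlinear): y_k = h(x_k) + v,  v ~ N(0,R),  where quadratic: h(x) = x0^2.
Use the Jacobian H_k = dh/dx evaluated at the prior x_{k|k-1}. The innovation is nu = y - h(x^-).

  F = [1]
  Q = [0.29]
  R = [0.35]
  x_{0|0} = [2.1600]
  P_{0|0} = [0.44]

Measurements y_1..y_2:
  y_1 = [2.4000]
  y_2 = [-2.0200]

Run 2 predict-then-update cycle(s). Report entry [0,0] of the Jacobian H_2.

step 1: x^-=[2.1600]  P^-=[0.7300]  H_jac=[4.3200]  S=[13.9736]  K=[0.2257]  nu=[-2.2656]  x^+=[1.6487]  P^+=[0.0183]
step 2: x^-=[1.6487]  P^-=[0.3083]  H_jac=[3.2974]  S=[3.7019]  K=[0.2746]  nu=[-4.7382]  x^+=[0.3476]  P^+=[0.0291]

H_jac[0,0] = 3.2974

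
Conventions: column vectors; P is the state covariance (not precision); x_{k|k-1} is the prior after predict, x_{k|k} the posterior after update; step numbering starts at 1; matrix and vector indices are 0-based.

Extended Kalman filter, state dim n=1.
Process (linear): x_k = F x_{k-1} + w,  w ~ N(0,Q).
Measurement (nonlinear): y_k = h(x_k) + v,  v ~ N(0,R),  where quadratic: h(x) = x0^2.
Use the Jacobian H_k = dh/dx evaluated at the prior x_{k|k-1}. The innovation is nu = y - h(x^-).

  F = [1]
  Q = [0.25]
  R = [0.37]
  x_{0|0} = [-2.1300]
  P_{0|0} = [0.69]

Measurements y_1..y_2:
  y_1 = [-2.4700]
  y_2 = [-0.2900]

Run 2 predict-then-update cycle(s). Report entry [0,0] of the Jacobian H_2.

H_jac[0,0] = -1.0402

step 1: x^-=[-2.1300]  P^-=[0.9400]  H_jac=[-4.2600]  S=[17.4287]  K=[-0.2298]  nu=[-7.0069]  x^+=[-0.5201]  P^+=[0.0200]
step 2: x^-=[-0.5201]  P^-=[0.2700]  H_jac=[-1.0402]  S=[0.6621]  K=[-0.4241]  nu=[-0.5605]  x^+=[-0.2824]  P^+=[0.1509]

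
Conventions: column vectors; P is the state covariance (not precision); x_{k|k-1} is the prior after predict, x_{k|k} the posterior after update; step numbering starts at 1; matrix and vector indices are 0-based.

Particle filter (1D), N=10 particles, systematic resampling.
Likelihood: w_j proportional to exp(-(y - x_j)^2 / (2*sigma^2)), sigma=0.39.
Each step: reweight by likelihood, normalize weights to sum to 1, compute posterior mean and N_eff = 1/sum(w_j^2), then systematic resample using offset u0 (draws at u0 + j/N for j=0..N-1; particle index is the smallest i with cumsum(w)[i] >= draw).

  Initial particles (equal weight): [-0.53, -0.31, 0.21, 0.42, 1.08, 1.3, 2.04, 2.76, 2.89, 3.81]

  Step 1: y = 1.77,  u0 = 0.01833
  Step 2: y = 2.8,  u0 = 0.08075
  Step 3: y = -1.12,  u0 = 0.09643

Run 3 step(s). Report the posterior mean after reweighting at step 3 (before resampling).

post_mean = 2.0400

step 1: w=[0.0000, 0.0000, 0.0002, 0.0016, 0.1359, 0.3144, 0.5114, 0.0259, 0.0105, 0.0000]  mean=1.7015  Neff=2.6339  idx=[4, 4, 5, 5, 5, 6, 6, 6, 6, 6]
step 2: w=[0.0001, 0.0001, 0.0008, 0.0008, 0.0008, 0.1995, 0.1995, 0.1995, 0.1995, 0.1995]  mean=2.0380  Neff=5.0262  idx=[5, 5, 6, 6, 7, 7, 8, 8, 9, 9]
step 3: w=[0.1000, 0.1000, 0.1000, 0.1000, 0.1000, 0.1000, 0.1000, 0.1000, 0.1000, 0.1000]  mean=2.0400  Neff=10.0000  idx=[0, 1, 2, 3, 4, 5, 6, 7, 8, 9]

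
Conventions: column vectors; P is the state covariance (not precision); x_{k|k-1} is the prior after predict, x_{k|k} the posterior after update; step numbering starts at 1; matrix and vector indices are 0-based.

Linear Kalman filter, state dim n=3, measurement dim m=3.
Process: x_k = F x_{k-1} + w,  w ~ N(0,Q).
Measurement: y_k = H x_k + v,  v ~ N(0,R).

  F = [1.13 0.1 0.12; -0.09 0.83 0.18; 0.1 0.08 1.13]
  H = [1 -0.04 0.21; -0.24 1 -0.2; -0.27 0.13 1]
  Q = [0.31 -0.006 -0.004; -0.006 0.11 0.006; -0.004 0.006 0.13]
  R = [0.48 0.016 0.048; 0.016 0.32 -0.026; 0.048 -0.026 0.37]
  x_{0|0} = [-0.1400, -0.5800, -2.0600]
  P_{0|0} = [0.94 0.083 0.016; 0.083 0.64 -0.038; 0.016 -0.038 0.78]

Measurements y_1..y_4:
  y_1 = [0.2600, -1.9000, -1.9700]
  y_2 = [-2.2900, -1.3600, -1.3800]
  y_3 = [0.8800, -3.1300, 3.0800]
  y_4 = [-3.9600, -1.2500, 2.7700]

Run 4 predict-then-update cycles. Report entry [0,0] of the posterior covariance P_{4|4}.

step 1: x^-=[-0.4634, -0.8396, -2.3882]  P^-=[1.5501 0.0441 0.2374; 0.0441 0.5595 0.1675; 0.2374 0.1675 1.1376]  S=[2.1745 -0.4046 0.0935; -0.4046 0.9489 0.0253; 0.0935 0.0253 1.5423]  K=[0.7265 -0.0817 -0.1564; 0.1314 0.5957 0.1303; 0.1731 -0.0682 0.7008]  nu=[1.1913, -1.6493, 0.4022]  x^+=[0.4739, -1.6132, -1.7876]  P^+=[0.3309 0.0806 0.0580; 0.0806 0.2152 0.0328; 0.0580 0.0328 0.2808]
step 2: x^-=[0.1597, -1.7033, -2.1016]  P^-=[0.7735 0.0741 0.1601; 0.0741 0.2659 0.1069; 0.1601 0.1069 0.5135]  S=[1.3361 -0.1438 0.1057; -0.1438 0.5880 0.0080; 0.1057 0.0080 0.8806]  K=[0.6007 -0.0956 -0.1157; 0.0986 0.4080 0.1224; 0.1522 -0.0282 0.5319]  nu=[-2.0765, -0.0387, 0.9861]  x^+=[-1.1981, -1.8031, -1.8921]  P^+=[0.2722 0.0582 0.0544; 0.0582 0.1501 0.0356; 0.0544 0.0356 0.2149]
step 3: x^-=[-1.7612, -1.7293, -2.4021]  P^-=[0.6909 0.0522 0.1375; 0.0522 0.2227 0.0910; 0.1375 0.0910 0.4278]  S=[1.2422 -0.1386 0.0860; -0.1386 0.5514 0.0095; 0.0860 0.0095 0.7977]  K=[0.5734 -0.1099 -0.1135; 0.0829 0.3670 0.1194; 0.1437 -0.0223 0.4893]  nu=[3.0765, -2.3038, 5.2314]  x^+=[-0.3380, -1.6951, 0.6513]  P^+=[0.2591 0.0495 0.0519; 0.0495 0.1345 0.0345; 0.0519 0.0345 0.1981]
step 4: x^-=[-0.4733, -1.2593, 0.5665]  P^-=[0.6711 0.0431 0.1293; 0.0431 0.2124 0.0852; 0.1293 0.0852 0.4051]  S=[1.2188 -0.1408 0.0777; -0.1408 0.5449 0.0100; 0.0777 0.0100 0.7769]  K=[0.5655 -0.1156 -0.1147; 0.0769 0.3572 0.1179; 0.1402 -0.0219 0.4770]  nu=[-3.6560, 0.0090, 2.2394]  x^+=[-2.7986, -1.2731, 1.1221]  P^+=[0.2553 0.0464 0.0506; 0.0464 0.1303 0.0336; 0.0506 0.0336 0.1931]

P_post[0,0] = 0.2553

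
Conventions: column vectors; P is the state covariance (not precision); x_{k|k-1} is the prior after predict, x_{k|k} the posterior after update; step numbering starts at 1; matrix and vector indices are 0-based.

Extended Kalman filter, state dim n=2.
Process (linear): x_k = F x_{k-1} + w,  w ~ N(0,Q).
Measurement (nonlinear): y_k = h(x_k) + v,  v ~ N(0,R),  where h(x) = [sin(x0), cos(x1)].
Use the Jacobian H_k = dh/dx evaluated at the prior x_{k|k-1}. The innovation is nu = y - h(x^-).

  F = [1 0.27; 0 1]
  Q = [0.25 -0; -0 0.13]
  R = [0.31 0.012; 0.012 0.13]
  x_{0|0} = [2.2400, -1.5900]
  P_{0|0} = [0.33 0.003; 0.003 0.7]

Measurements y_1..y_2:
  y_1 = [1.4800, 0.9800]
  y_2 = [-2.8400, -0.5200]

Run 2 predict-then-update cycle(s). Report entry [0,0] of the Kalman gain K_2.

K[0,0] = -0.0315

step 1: x^-=[1.8107, -1.5900]  P^-=[0.6326 0.1920; 0.1920 0.8300]  H_jac=[-0.2376 0.0000; 0.0000 0.9998]  S=[0.3457 -0.0336; -0.0336 0.9597]  K=[-0.4168 0.1854; -0.0481 0.8630]  nu=[0.5086, 0.9992]  x^+=[1.7840, -0.7521]  P^+=[0.5344 0.0191; 0.0191 0.1116]
step 2: x^-=[1.5809, -0.7521]  P^-=[0.8029 0.0492; 0.0492 0.2416]  H_jac=[-0.0101 0.0000; 0.0000 0.6832]  S=[0.3101 0.0117; 0.0117 0.2428]  K=[-0.0315 0.1401; -0.0272 0.6813]  nu=[-3.8399, -1.2502]  x^+=[1.5266, -1.4993]  P^+=[0.7979 0.0261; 0.0261 0.1292]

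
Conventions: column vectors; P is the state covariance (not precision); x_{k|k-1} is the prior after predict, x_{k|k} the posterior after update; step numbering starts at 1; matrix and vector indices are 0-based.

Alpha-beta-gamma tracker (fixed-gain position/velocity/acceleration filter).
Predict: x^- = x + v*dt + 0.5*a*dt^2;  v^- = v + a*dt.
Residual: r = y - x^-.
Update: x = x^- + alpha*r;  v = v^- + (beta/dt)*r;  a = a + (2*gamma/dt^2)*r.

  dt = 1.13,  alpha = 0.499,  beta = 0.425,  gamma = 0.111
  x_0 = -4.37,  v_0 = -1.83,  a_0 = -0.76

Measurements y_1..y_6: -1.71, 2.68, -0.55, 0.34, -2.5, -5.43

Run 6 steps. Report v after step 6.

v_post = -3.8608

step 1: x_pred=-6.9231  r=5.2131  x^+=-4.3218  v^+=-0.7281  a^+=0.1463
step 2: x_pred=-5.0511  r=7.7311  x^+=-1.1933  v^+=2.3450  a^+=1.4905
step 3: x_pred=2.4081  r=-2.9581  x^+=0.9320  v^+=2.9166  a^+=0.9762
step 4: x_pred=4.8511  r=-4.5111  x^+=2.6000  v^+=2.3231  a^+=0.1919
step 5: x_pred=5.3476  r=-7.8476  x^+=1.4317  v^+=-0.4116  a^+=-1.1725
step 6: x_pred=0.2179  r=-5.6479  x^+=-2.6004  v^+=-3.8608  a^+=-2.1544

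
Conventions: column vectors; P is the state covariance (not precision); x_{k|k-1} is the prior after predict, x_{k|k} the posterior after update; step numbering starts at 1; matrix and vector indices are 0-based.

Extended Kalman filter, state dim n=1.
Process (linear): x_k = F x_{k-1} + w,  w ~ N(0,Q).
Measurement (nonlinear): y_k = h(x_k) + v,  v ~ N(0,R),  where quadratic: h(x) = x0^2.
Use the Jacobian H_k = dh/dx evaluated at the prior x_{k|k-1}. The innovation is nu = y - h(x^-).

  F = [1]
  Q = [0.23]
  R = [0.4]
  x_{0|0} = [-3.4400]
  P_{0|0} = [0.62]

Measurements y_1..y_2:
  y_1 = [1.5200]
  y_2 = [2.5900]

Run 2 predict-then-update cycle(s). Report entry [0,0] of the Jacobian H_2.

H_jac[0,0] = -3.9114

step 1: x^-=[-3.4400]  P^-=[0.8500]  H_jac=[-6.8800]  S=[40.6342]  K=[-0.1439]  nu=[-10.3136]  x^+=[-1.9557]  P^+=[0.0084]
step 2: x^-=[-1.9557]  P^-=[0.2384]  H_jac=[-3.9114]  S=[4.0467]  K=[-0.2304]  nu=[-1.2347]  x^+=[-1.6712]  P^+=[0.0236]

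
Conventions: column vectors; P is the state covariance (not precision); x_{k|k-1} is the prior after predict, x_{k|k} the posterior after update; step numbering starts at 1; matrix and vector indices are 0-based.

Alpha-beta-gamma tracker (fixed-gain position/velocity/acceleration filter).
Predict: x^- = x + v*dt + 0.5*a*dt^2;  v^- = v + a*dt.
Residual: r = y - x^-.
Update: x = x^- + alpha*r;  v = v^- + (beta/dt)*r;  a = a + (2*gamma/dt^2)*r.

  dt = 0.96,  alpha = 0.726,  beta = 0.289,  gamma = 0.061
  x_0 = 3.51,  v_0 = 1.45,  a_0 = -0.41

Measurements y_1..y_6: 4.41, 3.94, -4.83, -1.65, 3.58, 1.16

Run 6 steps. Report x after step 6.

step 1: x_pred=4.7131  r=-0.3031  x^+=4.4930  v^+=0.9652  a^+=-0.4501
step 2: x_pred=5.2122  r=-1.2722  x^+=4.2886  v^+=0.1501  a^+=-0.6185
step 3: x_pred=4.1476  r=-8.9776  x^+=-2.3701  v^+=-3.1464  a^+=-1.8070
step 4: x_pred=-6.2233  r=4.5733  x^+=-2.9031  v^+=-3.5043  a^+=-1.2016
step 5: x_pred=-6.8209  r=10.4009  x^+=0.7302  v^+=-1.5267  a^+=0.1753
step 6: x_pred=-0.6547  r=1.8147  x^+=0.6628  v^+=-0.8121  a^+=0.4155

x_post = 0.6628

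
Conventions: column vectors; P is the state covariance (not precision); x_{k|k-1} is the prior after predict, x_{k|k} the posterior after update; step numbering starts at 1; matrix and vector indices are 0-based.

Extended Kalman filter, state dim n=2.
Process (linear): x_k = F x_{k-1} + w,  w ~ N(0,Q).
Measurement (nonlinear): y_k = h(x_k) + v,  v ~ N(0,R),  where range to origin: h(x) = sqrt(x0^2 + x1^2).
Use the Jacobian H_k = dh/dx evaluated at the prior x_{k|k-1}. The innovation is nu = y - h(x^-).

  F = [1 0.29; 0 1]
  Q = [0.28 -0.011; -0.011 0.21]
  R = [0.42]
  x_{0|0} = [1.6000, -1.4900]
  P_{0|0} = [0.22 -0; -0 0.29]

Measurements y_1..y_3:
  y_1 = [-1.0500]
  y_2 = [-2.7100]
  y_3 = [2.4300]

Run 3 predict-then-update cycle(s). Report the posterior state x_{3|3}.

x_post = [-0.0069, 1.8140]

step 1: x^-=[1.1679, -1.4900]  P^-=[0.5244 0.0731; 0.0731 0.5000]  H_jac=[0.6169 -0.7870]  S=[0.8583]  K=[0.3099; -0.4059]  nu=[-2.9432]  x^+=[0.2559, -0.2952]  P^+=[0.4420 0.1811; 0.1811 0.3586]
step 2: x^-=[0.1703, -0.2952]  P^-=[0.8571 0.2740; 0.2740 0.5686]  H_jac=[0.4996 -0.8662]  S=[0.8234]  K=[0.2318; -0.4319]  nu=[-3.0508]  x^+=[-0.5369, 1.0223]  P^+=[0.8129 0.3565; 0.3565 0.4150]
step 3: x^-=[-0.2404, 1.0223]  P^-=[1.3346 0.4658; 0.4658 0.6250]  H_jac=[-0.2289 0.9735]  S=[0.8746]  K=[0.1692; 0.5737]  nu=[1.3798]  x^+=[-0.0069, 1.8140]  P^+=[1.3095 0.3809; 0.3809 0.3371]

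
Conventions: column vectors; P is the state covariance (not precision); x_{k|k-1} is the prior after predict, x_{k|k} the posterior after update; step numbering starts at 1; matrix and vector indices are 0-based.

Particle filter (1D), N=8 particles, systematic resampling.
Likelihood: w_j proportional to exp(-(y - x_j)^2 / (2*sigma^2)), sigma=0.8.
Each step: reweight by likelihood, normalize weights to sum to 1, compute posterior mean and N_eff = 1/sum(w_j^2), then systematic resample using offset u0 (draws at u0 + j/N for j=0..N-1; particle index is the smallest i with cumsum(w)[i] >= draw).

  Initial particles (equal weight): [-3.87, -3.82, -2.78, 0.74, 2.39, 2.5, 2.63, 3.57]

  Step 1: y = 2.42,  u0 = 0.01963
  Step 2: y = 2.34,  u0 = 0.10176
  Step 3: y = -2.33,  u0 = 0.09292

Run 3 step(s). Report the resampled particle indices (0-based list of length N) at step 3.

resampled_idx = [0, 0, 1, 1, 2, 3, 4, 7]

step 1: w=[0.0000, 0.0000, 0.0000, 0.0322, 0.2916, 0.2904, 0.2820, 0.1039]  mean=2.5591  Neff=3.8360  idx=[3, 4, 4, 5, 5, 6, 6, 6]
step 2: w=[0.0196, 0.1446, 0.1446, 0.1420, 0.1420, 0.1357, 0.1357, 0.1357]  mean=2.4866  Neff=7.2569  idx=[1, 2, 3, 4, 5, 5, 6, 7]
step 3: w=[0.2832, 0.2832, 0.1246, 0.1246, 0.0461, 0.0461, 0.0461, 0.0461]  mean=2.4617  Neff=5.0019  idx=[0, 0, 1, 1, 2, 3, 4, 7]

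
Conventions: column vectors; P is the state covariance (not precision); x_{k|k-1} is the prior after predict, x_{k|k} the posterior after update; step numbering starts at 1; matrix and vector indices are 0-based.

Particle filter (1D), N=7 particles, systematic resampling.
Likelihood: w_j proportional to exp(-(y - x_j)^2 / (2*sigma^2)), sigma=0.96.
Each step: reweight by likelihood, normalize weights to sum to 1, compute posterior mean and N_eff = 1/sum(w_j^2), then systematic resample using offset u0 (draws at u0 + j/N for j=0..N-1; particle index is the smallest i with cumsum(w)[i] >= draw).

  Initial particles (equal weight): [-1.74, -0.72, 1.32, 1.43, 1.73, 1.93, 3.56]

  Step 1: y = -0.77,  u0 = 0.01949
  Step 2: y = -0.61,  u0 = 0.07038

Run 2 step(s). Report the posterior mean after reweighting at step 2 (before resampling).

step 1: w=[0.3302, 0.5494, 0.0514, 0.0398, 0.0185, 0.0105, 0.0000]  mean=-0.7929  Neff=2.4061  idx=[0, 0, 0, 1, 1, 1, 1]
step 2: w=[0.0914, 0.0914, 0.0914, 0.1815, 0.1815, 0.1815, 0.1815]  mean=-0.9996  Neff=6.3786  idx=[0, 2, 3, 4, 5, 5, 6]

post_mean = -0.9996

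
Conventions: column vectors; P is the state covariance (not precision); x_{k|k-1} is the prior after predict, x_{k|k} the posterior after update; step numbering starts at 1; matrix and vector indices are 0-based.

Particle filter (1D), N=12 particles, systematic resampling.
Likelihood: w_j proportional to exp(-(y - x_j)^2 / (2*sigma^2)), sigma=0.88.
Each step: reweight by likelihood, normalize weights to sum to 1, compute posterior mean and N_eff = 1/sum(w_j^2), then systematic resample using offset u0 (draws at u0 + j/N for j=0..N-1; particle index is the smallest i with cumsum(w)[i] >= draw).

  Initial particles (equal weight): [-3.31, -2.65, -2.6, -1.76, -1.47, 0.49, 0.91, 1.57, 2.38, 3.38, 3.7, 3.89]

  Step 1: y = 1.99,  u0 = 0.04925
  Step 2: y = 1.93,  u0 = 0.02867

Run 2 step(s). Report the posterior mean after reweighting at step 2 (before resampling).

post_mean = 1.9015

step 1: w=[0.0000, 0.0000, 0.0000, 0.0000, 0.0001, 0.0769, 0.1549, 0.2935, 0.2982, 0.0945, 0.0498, 0.0320]  mean=1.9769  Neff=4.5995  idx=[5, 6, 6, 7, 7, 7, 8, 8, 8, 8, 9, 10]
step 2: w=[0.0330, 0.0643, 0.0643, 0.1158, 0.1158, 0.1158, 0.1105, 0.1105, 0.1105, 0.1105, 0.0324, 0.0167]  mean=1.9015  Neff=10.0261  idx=[0, 2, 3, 4, 4, 5, 6, 6, 7, 8, 9, 9]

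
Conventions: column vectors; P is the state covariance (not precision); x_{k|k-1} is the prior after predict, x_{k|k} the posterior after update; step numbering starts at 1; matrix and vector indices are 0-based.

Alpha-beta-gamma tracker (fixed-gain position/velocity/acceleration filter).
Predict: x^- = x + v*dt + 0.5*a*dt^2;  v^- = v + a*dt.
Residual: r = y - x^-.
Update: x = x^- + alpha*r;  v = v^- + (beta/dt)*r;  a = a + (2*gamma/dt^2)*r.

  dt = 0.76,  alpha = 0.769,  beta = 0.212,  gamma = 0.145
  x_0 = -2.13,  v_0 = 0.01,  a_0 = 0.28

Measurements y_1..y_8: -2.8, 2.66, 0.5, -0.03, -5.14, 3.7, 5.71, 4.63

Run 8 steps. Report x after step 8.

step 1: x_pred=-2.0415  r=-0.7585  x^+=-2.6248  v^+=0.0112  a^+=-0.1008
step 2: x_pred=-2.6454  r=5.3054  x^+=1.4345  v^+=1.4145  a^+=2.5629
step 3: x_pred=3.2497  r=-2.7497  x^+=1.1352  v^+=2.5953  a^+=1.1824
step 4: x_pred=3.4491  r=-3.4791  x^+=0.7737  v^+=2.5234  a^+=-0.5644
step 5: x_pred=2.5285  r=-7.6685  x^+=-3.3686  v^+=-0.0446  a^+=-4.4146
step 6: x_pred=-4.6774  r=8.3774  x^+=1.7648  v^+=-1.0628  a^+=-0.2085
step 7: x_pred=0.8968  r=4.8132  x^+=4.5982  v^+=0.1213  a^+=2.2081
step 8: x_pred=5.3281  r=-0.6981  x^+=4.7913  v^+=1.6048  a^+=1.8576

x_post = 4.7913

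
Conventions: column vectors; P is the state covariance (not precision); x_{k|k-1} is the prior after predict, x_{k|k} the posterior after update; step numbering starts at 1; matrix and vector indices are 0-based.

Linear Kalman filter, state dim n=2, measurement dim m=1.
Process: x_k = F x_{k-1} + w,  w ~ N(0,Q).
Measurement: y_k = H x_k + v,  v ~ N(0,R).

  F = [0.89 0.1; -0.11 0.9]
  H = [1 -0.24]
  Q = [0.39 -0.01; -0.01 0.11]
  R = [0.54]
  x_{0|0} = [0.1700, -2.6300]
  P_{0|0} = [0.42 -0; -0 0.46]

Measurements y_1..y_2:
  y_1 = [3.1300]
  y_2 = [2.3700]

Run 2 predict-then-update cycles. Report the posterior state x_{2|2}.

step 1: x^-=[-0.1117, -2.3857]  P^-=[0.7273 -0.0097; -0.0097 0.4877]  S=[1.3000]  K=[0.5612; -0.0975]  nu=[2.6691]  x^+=[1.3863, -2.6460]  P^+=[0.3178 0.0614; 0.0614 0.4753]
step 2: x^-=[0.9692, -2.5339]  P^-=[0.6574 0.0502; 0.0502 0.4867]  S=[1.2014]  K=[0.5372; -0.0555]  nu=[0.7927]  x^+=[1.3950, -2.5778]  P^+=[0.3107 0.0860; 0.0860 0.4830]

x_post = [1.3950, -2.5778]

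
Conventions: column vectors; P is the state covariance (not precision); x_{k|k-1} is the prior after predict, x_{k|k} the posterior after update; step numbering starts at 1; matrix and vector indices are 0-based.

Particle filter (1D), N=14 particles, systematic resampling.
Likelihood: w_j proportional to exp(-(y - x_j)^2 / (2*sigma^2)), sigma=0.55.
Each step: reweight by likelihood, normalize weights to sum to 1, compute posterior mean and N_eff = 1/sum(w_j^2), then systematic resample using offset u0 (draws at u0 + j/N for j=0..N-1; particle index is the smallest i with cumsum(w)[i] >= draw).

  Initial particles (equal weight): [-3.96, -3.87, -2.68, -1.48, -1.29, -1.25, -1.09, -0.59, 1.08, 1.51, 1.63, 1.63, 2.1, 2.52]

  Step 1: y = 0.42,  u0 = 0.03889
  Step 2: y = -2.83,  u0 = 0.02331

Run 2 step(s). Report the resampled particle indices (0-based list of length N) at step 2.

resampled_idx = [0, 0, 0, 0, 0, 0, 0, 0, 0, 0, 0, 0, 0, 1]

step 1: w=[0.0000, 0.0000, 0.0000, 0.0025, 0.0076, 0.0095, 0.0221, 0.1775, 0.4663, 0.1344, 0.0852, 0.0852, 0.0090, 0.0007]  mean=0.8507  Neff=3.5428  idx=[6, 7, 7, 8, 8, 8, 8, 8, 8, 8, 9, 10, 10, 11]
step 2: w=[0.9306, 0.0347, 0.0347, 0.0000, 0.0000, 0.0000, 0.0000, 0.0000, 0.0000, 0.0000, 0.0000, 0.0000, 0.0000, 0.0000]  mean=-1.0553  Neff=1.1515  idx=[0, 0, 0, 0, 0, 0, 0, 0, 0, 0, 0, 0, 0, 1]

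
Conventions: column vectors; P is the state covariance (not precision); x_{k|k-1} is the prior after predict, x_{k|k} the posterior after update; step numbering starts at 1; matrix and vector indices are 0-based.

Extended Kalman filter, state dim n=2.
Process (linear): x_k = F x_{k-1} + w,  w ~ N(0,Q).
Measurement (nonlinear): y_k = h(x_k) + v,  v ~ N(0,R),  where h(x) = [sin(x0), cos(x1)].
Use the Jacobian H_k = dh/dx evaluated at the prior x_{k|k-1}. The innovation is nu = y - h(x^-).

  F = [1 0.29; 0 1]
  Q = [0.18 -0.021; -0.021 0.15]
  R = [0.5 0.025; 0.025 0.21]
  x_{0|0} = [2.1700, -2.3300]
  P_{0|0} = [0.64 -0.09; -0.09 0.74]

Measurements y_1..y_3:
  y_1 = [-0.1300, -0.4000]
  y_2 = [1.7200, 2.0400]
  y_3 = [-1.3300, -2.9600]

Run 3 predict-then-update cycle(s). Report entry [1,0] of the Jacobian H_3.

H_jac[1,0] = 0.0000

step 1: x^-=[1.4943, -2.3300]  P^-=[0.8300 0.1036; 0.1036 0.8900]  H_jac=[0.0764 0.0000; 0.0000 0.7254]  S=[0.5048 0.0307; 0.0307 0.6783]  K=[0.1192 0.1054; -0.0424 0.9537]  nu=[-1.1271, 0.2883]  x^+=[1.3903, -2.0072]  P^+=[0.8146 0.0346; 0.0346 0.2746]
step 2: x^-=[0.8082, -2.0072]  P^-=[1.0377 0.0933; 0.0933 0.4246]  H_jac=[0.6908 0.0000; 0.0000 0.9063]  S=[0.9952 0.0834; 0.0834 0.5588]  K=[0.7166 0.0443; 0.0071 0.6877]  nu=[0.9969, 2.4627]  x^+=[1.6318, -0.3066]  P^+=[0.5203 0.0300; 0.0300 0.1595]
step 3: x^-=[1.5429, -0.3066]  P^-=[0.7311 0.0553; 0.0553 0.3095]  H_jac=[0.0279 0.0000; 0.0000 0.3018]  S=[0.5006 0.0255; 0.0255 0.2382]  K=[0.0374 0.0661; -0.0170 0.3940]  nu=[-2.3296, -3.9134]  x^+=[1.1971, -1.8092]  P^+=[0.7293 0.0491; 0.0491 0.2728]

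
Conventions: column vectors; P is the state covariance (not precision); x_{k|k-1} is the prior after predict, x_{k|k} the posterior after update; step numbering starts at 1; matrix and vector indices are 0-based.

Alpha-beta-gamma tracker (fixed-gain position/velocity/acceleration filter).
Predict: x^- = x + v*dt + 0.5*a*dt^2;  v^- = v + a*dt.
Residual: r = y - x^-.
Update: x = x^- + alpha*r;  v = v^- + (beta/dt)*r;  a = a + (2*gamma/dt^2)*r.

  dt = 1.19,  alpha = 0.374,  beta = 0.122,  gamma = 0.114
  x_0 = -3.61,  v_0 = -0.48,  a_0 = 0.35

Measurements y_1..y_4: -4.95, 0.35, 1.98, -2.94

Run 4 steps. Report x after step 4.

step 1: x_pred=-3.9334  r=-1.0166  x^+=-4.3136  v^+=-0.1677  a^+=0.1863
step 2: x_pred=-4.3813  r=4.7313  x^+=-2.6118  v^+=0.5390  a^+=0.9481
step 3: x_pred=-1.2990  r=3.2790  x^+=-0.0727  v^+=2.0034  a^+=1.4760
step 4: x_pred=3.3565  r=-6.2965  x^+=1.0016  v^+=3.1144  a^+=0.4622

x_post = 1.0016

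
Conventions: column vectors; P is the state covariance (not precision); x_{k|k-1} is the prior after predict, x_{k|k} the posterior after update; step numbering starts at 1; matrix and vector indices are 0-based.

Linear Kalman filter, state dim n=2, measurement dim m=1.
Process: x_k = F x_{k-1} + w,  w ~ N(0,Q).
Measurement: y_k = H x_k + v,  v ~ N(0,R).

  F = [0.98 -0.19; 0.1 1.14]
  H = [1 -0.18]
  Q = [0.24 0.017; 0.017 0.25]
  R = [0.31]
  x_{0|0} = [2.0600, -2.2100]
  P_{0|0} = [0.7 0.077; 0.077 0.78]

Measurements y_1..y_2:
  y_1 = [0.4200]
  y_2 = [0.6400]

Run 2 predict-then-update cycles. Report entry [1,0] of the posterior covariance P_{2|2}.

step 1: x^-=[2.4387, -2.3134]  P^-=[0.9118 0.0012; 0.0012 1.2882]  S=[1.2631]  K=[0.7217; -0.1826]  nu=[-2.4351]  x^+=[0.6813, -1.8687]  P^+=[0.2539 0.1677; 0.1677 1.2461]
step 2: x^-=[1.0227, -2.0622]  P^-=[0.4664 -0.0439; -0.0439 1.9102]  S=[0.8541]  K=[0.5553; -0.4540]  nu=[-0.7539]  x^+=[0.6041, -1.7199]  P^+=[0.2030 0.1714; 0.1714 1.7342]

P_post[1,0] = 0.1714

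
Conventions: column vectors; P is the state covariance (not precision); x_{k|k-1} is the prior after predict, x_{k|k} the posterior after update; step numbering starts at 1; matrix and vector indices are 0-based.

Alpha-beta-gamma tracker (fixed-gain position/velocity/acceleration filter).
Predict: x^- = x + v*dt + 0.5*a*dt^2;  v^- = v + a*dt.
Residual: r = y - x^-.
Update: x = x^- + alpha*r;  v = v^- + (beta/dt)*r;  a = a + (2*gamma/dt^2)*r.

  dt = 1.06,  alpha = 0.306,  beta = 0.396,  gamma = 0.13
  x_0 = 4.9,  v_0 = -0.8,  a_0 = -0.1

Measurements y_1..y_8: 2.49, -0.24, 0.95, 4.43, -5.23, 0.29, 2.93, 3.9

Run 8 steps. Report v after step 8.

v_post = 3.3950

step 1: x_pred=3.9958  r=-1.5058  x^+=3.5350  v^+=-1.4686  a^+=-0.4484
step 2: x_pred=1.7264  r=-1.9664  x^+=1.1247  v^+=-2.6785  a^+=-0.9035
step 3: x_pred=-2.2221  r=3.1721  x^+=-1.2514  v^+=-2.4512  a^+=-0.1695
step 4: x_pred=-3.9449  r=8.3749  x^+=-1.3822  v^+=0.4979  a^+=1.7685
step 5: x_pred=0.1392  r=-5.3692  x^+=-1.5038  v^+=0.3667  a^+=0.5261
step 6: x_pred=-0.8196  r=1.1096  x^+=-0.4800  v^+=1.3388  a^+=0.7828
step 7: x_pred=1.3789  r=1.5511  x^+=1.8535  v^+=2.7481  a^+=1.1417
step 8: x_pred=5.4079  r=-1.5079  x^+=4.9465  v^+=3.3950  a^+=0.7928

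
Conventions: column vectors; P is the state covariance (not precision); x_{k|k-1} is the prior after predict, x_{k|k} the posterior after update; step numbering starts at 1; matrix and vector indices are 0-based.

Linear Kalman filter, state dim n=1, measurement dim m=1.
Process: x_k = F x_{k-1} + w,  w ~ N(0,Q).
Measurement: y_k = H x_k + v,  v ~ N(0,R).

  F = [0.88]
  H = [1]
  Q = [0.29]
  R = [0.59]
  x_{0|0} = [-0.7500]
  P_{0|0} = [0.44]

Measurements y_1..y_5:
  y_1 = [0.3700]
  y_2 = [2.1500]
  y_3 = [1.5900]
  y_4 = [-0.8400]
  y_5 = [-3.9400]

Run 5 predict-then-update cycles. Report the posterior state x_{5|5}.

x_post = [-1.7217]

step 1: x^-=[-0.6600]  P^-=[0.6307]  S=[1.2207]  K=[0.5167]  nu=[1.0300]  x^+=[-0.1278]  P^+=[0.3048]
step 2: x^-=[-0.1125]  P^-=[0.5261]  S=[1.1161]  K=[0.4714]  nu=[2.2625]  x^+=[0.9540]  P^+=[0.2781]
step 3: x^-=[0.8395]  P^-=[0.5054]  S=[1.0954]  K=[0.4614]  nu=[0.7505]  x^+=[1.1857]  P^+=[0.2722]
step 4: x^-=[1.0435]  P^-=[0.5008]  S=[1.0908]  K=[0.4591]  nu=[-1.8835]  x^+=[0.1787]  P^+=[0.2709]
step 5: x^-=[0.1573]  P^-=[0.4998]  S=[1.0898]  K=[0.4586]  nu=[-4.0973]  x^+=[-1.7217]  P^+=[0.2706]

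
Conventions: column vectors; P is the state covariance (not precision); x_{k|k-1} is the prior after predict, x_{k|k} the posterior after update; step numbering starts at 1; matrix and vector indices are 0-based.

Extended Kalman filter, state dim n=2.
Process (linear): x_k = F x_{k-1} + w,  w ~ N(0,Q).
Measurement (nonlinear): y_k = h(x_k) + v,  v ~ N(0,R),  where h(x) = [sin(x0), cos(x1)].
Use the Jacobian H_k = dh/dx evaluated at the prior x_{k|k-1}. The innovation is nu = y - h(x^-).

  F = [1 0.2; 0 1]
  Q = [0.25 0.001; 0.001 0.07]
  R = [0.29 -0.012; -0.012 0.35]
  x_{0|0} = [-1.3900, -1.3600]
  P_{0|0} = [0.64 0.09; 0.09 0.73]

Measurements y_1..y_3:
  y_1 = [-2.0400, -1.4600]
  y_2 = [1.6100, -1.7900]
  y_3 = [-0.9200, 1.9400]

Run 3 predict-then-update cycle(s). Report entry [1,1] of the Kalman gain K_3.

K[1,1] = 0.0406

step 1: x^-=[-1.6620, -1.3600]  P^-=[0.9552 0.2370; 0.2370 0.8000]  H_jac=[-0.0911 0.0000; 0.0000 0.9779]  S=[0.2979 -0.0331; -0.0331 1.1150]  K=[-0.2698 0.1998; 0.0055 0.7018]  nu=[-1.0442, -1.6692]  x^+=[-1.7139, -2.5372]  P^+=[0.8854 0.0748; 0.0748 0.2511]
step 2: x^-=[-2.2213, -2.5372]  P^-=[1.1754 0.1261; 0.1261 0.3211]  H_jac=[-0.6056 0.0000; 0.0000 0.5682]  S=[0.7211 -0.0554; -0.0554 0.4537]  K=[-0.9843 0.0377; -0.0757 0.3930]  nu=[2.4058, -0.9671]  x^+=[-4.6257, -3.0994]  P^+=[0.4721 0.0440; 0.0440 0.2436]
step 3: x^-=[-5.2456, -3.0994]  P^-=[0.7494 0.0938; 0.0938 0.3136]  H_jac=[0.5083 0.0000; 0.0000 0.0422]  S=[0.4836 -0.0100; -0.0100 0.3506]  K=[0.7884 0.0338; 0.0994 0.0406]  nu=[-1.7812, 2.9391]  x^+=[-6.5506, -3.1571]  P^+=[0.4490 0.0557; 0.0557 0.3084]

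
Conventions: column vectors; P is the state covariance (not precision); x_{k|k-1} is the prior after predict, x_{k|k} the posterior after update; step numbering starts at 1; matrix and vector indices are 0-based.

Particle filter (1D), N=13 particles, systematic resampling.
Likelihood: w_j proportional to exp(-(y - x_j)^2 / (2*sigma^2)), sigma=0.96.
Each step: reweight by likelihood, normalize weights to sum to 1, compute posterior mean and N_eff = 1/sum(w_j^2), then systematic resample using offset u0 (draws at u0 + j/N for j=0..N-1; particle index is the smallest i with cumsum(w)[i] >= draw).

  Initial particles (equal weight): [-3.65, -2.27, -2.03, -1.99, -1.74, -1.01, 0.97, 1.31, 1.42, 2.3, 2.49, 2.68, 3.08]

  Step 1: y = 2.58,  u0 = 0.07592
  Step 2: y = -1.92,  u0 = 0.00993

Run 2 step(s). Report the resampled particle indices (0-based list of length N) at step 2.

step 1: w=[0.0000, 0.0000, 0.0000, 0.0000, 0.0000, 0.0002, 0.0493, 0.0839, 0.0970, 0.1930, 0.2005, 0.2003, 0.1758]  mean=2.3166  Neff=5.9762  idx=[7, 8, 8, 9, 9, 10, 10, 10, 11, 11, 12, 12, 12]
step 2: w=[0.4137, 0.2795, 0.2795, 0.0076, 0.0076, 0.0031, 0.0031, 0.0031, 0.0012, 0.0012, 0.0002, 0.0002, 0.0002]  mean=1.4016  Neff=3.0536  idx=[0, 0, 0, 0, 0, 0, 1, 1, 1, 2, 2, 2, 2]

resampled_idx = [0, 0, 0, 0, 0, 0, 1, 1, 1, 2, 2, 2, 2]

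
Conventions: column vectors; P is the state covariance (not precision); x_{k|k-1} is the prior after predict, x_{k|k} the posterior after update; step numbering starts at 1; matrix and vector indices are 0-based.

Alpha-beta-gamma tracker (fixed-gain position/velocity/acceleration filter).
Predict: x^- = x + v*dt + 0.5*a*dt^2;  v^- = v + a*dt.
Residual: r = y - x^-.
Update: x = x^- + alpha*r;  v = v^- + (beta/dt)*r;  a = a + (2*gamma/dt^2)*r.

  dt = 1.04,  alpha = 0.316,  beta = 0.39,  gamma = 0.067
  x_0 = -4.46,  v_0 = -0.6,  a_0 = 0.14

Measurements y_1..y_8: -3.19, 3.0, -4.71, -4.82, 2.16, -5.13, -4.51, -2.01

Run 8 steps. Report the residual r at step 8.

resid = 5.8499

step 1: x_pred=-5.0083  r=1.8183  x^+=-4.4337  v^+=0.2275  a^+=0.3653
step 2: x_pred=-3.9996  r=6.9996  x^+=-1.7877  v^+=3.2322  a^+=1.2325
step 3: x_pred=2.2403  r=-6.9503  x^+=0.0440  v^+=1.9076  a^+=0.3714
step 4: x_pred=2.2287  r=-7.0487  x^+=0.0013  v^+=-0.3494  a^+=-0.5019
step 5: x_pred=-0.6335  r=2.7935  x^+=0.2492  v^+=0.1762  a^+=-0.1558
step 6: x_pred=0.3482  r=-5.4782  x^+=-1.3829  v^+=-2.0402  a^+=-0.8345
step 7: x_pred=-3.9560  r=-0.5540  x^+=-4.1311  v^+=-3.1158  a^+=-0.9031
step 8: x_pred=-7.8599  r=5.8499  x^+=-6.0113  v^+=-1.8613  a^+=-0.1784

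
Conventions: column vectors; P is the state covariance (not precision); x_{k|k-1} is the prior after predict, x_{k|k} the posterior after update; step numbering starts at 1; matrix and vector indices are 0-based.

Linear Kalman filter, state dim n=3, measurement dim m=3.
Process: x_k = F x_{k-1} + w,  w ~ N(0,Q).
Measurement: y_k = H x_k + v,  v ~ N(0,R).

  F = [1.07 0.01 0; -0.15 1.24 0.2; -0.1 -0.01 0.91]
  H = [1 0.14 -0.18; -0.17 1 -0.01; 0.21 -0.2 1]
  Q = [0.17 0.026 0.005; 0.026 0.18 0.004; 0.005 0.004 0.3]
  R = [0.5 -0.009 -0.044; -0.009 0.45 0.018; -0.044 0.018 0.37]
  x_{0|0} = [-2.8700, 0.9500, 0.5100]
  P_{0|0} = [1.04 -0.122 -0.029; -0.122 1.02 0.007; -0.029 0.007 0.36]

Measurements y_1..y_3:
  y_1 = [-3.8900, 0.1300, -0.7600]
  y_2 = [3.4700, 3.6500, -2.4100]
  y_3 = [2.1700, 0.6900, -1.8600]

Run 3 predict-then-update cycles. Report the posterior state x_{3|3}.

step 1: x^-=[-3.0614, 1.7105, 0.7416]  P^-=[1.3582 -0.2962 -0.1331; -0.2962 1.8367 0.0998; -0.1331 0.0998 0.6135]  S=[1.8740 -0.2916 0.0194; -0.2916 2.4243 -0.3533; 0.0194 -0.3533 1.0459]  K=[0.6966 -0.1110 0.1517; 0.0917 0.7813 -0.0530; -0.1099 0.1198 0.5833]  nu=[-0.9346, -2.0935, -0.5166]  x^+=[-3.5585, 0.0165, 0.2923]  P^+=[0.3339 0.0028 -0.0461; 0.0028 0.3509 0.0600; -0.0461 0.0600 0.2445]
step 2: x^-=[-3.8074, 0.6127, 0.6216]  P^-=[0.5524 -0.0292 -0.0751; -0.0292 0.7683 0.1236; -0.0751 0.1236 0.5131]  S=[1.0967 -0.0469 -0.0874; -0.0469 1.2415 -0.0309; -0.0874 -0.0309 0.8597]  K=[0.5173 -0.0764 0.1042; 0.0769 0.6244 -0.0119; -0.0885 0.1159 0.5449]  nu=[7.3035, 2.3963, -2.1096]  x^+=[-0.4321, 2.6958, -0.8969]  P^+=[0.2475 0.0045 -0.0367; 0.0045 0.2815 0.0588; -0.0367 0.0588 0.2271]
step 3: x^-=[-0.4354, 3.2282, -0.7999]  P^-=[0.4535 -0.0120 -0.0567; -0.0120 0.6571 0.1170; -0.0567 0.1170 0.4961]  S=[0.9937 -0.0273 -0.0884; -0.0273 1.1218 -0.0105; -0.0884 -0.0105 0.8428]  K=[0.4718 -0.0665 0.0972; 0.0751 0.5883 -0.0049; -0.0794 0.1116 0.5398]  nu=[2.0095, -2.6202, -0.3230]  x^+=[0.6556, 1.8392, -1.4261]  P^+=[0.2256 0.0056 -0.0323; 0.0056 0.2655 0.0574; -0.0323 0.0574 0.2235]

x_post = [0.6556, 1.8392, -1.4261]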